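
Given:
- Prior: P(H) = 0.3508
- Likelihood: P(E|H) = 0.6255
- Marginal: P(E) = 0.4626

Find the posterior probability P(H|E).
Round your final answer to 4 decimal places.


Using Bayes' theorem:

P(H|E) = P(E|H) × P(H) / P(E)
       = 0.6255 × 0.3508 / 0.4626
       = 0.21942540 / 0.4626
       = 0.4743

The evidence strengthens our belief in H.
Prior: 0.3508 → Posterior: 0.4743


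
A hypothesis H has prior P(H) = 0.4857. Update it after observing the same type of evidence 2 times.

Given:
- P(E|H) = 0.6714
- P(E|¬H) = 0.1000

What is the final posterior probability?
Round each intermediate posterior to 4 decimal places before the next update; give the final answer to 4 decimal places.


Sequential Bayesian updating:

Initial prior: P(H) = 0.4857

Update 1:
  P(E) = 0.6714 × 0.4857 + 0.1000 × 0.5143 = 0.32609898 + 0.05143000 = 0.37752898
  P(H|E) = 0.32609898 / 0.37752898 = 0.8638

Update 2:
  P(E) = 0.6714 × 0.8638 + 0.1000 × 0.1362 = 0.57995532 + 0.01362000 = 0.59357532
  P(H|E) = 0.57995532 / 0.59357532 = 0.9771

Final posterior: 0.9771


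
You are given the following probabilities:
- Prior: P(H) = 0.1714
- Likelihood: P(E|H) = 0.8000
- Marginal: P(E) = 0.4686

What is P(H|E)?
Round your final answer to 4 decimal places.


Using Bayes' theorem:

P(H|E) = P(E|H) × P(H) / P(E)
       = 0.8000 × 0.1714 / 0.4686
       = 0.13712000 / 0.4686
       = 0.2926

The evidence strengthens our belief in H.
Prior: 0.1714 → Posterior: 0.2926


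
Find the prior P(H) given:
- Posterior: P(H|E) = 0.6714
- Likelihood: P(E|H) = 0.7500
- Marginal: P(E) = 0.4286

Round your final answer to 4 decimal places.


From Bayes' theorem: P(H|E) = P(E|H) × P(H) / P(E)

Rearranging for P(H):
P(H) = P(H|E) × P(E) / P(E|H)
     = 0.6714 × 0.4286 / 0.7500
     = 0.28776204 / 0.7500
     = 0.3837


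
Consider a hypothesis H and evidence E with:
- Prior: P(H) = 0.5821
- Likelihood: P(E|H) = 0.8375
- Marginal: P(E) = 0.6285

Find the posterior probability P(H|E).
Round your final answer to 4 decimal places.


Using Bayes' theorem:

P(H|E) = P(E|H) × P(H) / P(E)
       = 0.8375 × 0.5821 / 0.6285
       = 0.48750875 / 0.6285
       = 0.7757

The evidence strengthens our belief in H.
Prior: 0.5821 → Posterior: 0.7757


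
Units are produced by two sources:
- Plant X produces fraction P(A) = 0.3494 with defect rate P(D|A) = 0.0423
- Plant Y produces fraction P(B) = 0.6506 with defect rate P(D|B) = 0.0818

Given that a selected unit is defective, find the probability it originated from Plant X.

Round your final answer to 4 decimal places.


Let A = from Plant X, D = defective

Given:
- P(A) = 0.3494, P(B) = 0.6506
- P(D|A) = 0.0423, P(D|B) = 0.0818

Step 1: Find P(D)
P(D) = P(D|A)P(A) + P(D|B)P(B)
     = 0.0423 × 0.3494 + 0.0818 × 0.6506
     = 0.01477962 + 0.05321908
     = 0.06799870

Step 2: Apply Bayes' theorem
P(A|D) = P(D|A)P(A) / P(D)
       = 0.01477962 / 0.06799870
       = 0.2174


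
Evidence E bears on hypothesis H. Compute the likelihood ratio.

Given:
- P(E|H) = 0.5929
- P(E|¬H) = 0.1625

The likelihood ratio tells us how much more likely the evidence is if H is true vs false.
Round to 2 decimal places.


Likelihood Ratio (LR) = P(E|H) / P(E|¬H)

LR = 0.5929 / 0.1625
   = 3.65

The evidence is 3.65 times more likely if H is true than if H is false.
LR > 1, so observing E raises the odds in favor of H.


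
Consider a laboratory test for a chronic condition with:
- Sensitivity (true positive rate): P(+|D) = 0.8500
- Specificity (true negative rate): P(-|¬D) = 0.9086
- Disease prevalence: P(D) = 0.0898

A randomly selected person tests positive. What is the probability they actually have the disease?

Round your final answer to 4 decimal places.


Let D = has disease, + = positive test

Given:
- P(D) = 0.0898 (prevalence)
- P(+|D) = 0.8500 (sensitivity)
- P(-|¬D) = 0.9086 (specificity)
- P(+|¬D) = 0.0914 (false positive rate = 1 - specificity)

Step 1: Find P(+)
P(+) = P(+|D)P(D) + P(+|¬D)P(¬D)
     = 0.8500 × 0.0898 + 0.0914 × 0.9102
     = 0.07633000 + 0.08319228
     = 0.15952228

Step 2: Apply Bayes' theorem for P(D|+)
P(D|+) = P(+|D)P(D) / P(+)
       = 0.07633000 / 0.15952228
       = 0.4785


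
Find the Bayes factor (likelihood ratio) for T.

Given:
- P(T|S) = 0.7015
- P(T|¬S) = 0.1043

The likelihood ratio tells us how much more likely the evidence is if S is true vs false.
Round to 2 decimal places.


Likelihood Ratio (LR) = P(T|S) / P(T|¬S)

LR = 0.7015 / 0.1043
   = 6.73

The evidence is 6.73 times more likely if S is true than if S is false.
LR > 1, so observing T raises the odds in favor of S.


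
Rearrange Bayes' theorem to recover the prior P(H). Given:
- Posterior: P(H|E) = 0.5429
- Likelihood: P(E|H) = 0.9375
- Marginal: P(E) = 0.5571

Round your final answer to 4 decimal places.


From Bayes' theorem: P(H|E) = P(E|H) × P(H) / P(E)

Rearranging for P(H):
P(H) = P(H|E) × P(E) / P(E|H)
     = 0.5429 × 0.5571 / 0.9375
     = 0.30244959 / 0.9375
     = 0.3226


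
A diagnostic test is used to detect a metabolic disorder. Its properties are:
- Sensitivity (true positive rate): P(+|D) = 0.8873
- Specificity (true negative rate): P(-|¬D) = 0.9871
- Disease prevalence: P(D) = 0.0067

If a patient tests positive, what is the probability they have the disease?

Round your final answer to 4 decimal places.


Let D = has disease, + = positive test

Given:
- P(D) = 0.0067 (prevalence)
- P(+|D) = 0.8873 (sensitivity)
- P(-|¬D) = 0.9871 (specificity)
- P(+|¬D) = 0.0129 (false positive rate = 1 - specificity)

Step 1: Find P(+)
P(+) = P(+|D)P(D) + P(+|¬D)P(¬D)
     = 0.8873 × 0.0067 + 0.0129 × 0.9933
     = 0.00594491 + 0.01281357
     = 0.01875848

Step 2: Apply Bayes' theorem for P(D|+)
P(D|+) = P(+|D)P(D) / P(+)
       = 0.00594491 / 0.01875848
       = 0.3169


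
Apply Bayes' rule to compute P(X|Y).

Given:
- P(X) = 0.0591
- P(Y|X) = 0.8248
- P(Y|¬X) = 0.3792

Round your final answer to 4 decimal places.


Bayes' theorem: P(X|Y) = P(Y|X) × P(X) / P(Y)

Step 1: Calculate P(Y) using law of total probability
P(Y) = P(Y|X)P(X) + P(Y|¬X)P(¬X)
     = 0.8248 × 0.0591 + 0.3792 × 0.9409
     = 0.04874568 + 0.35678928
     = 0.40553496

Step 2: Apply Bayes' theorem
P(X|Y) = P(Y|X) × P(X) / P(Y)
       = 0.04874568 / 0.40553496
       = 0.1202


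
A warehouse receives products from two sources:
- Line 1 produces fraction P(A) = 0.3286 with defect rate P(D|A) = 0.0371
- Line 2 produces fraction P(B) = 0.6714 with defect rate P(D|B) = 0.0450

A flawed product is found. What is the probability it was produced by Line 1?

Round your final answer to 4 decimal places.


Let A = from Line 1, D = flawed

Given:
- P(A) = 0.3286, P(B) = 0.6714
- P(D|A) = 0.0371, P(D|B) = 0.0450

Step 1: Find P(D)
P(D) = P(D|A)P(A) + P(D|B)P(B)
     = 0.0371 × 0.3286 + 0.0450 × 0.6714
     = 0.01219106 + 0.03021300
     = 0.04240406

Step 2: Apply Bayes' theorem
P(A|D) = P(D|A)P(A) / P(D)
       = 0.01219106 / 0.04240406
       = 0.2875


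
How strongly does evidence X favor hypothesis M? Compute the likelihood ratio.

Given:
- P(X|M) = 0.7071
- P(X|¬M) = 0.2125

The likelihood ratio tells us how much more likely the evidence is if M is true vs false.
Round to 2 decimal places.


Likelihood Ratio (LR) = P(X|M) / P(X|¬M)

LR = 0.7071 / 0.2125
   = 3.33

The evidence is 3.33 times more likely if M is true than if M is false.
LR > 1, so observing X raises the odds in favor of M.


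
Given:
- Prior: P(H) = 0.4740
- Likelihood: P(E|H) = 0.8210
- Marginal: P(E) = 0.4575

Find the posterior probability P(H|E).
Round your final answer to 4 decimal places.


Using Bayes' theorem:

P(H|E) = P(E|H) × P(H) / P(E)
       = 0.8210 × 0.4740 / 0.4575
       = 0.38915400 / 0.4575
       = 0.8506

The evidence strengthens our belief in H.
Prior: 0.4740 → Posterior: 0.8506


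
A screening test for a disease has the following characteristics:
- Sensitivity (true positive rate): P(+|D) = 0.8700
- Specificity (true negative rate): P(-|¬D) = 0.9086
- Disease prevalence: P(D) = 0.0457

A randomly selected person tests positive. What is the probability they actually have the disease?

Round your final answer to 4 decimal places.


Let D = has disease, + = positive test

Given:
- P(D) = 0.0457 (prevalence)
- P(+|D) = 0.8700 (sensitivity)
- P(-|¬D) = 0.9086 (specificity)
- P(+|¬D) = 0.0914 (false positive rate = 1 - specificity)

Step 1: Find P(+)
P(+) = P(+|D)P(D) + P(+|¬D)P(¬D)
     = 0.8700 × 0.0457 + 0.0914 × 0.9543
     = 0.03975900 + 0.08722302
     = 0.12698202

Step 2: Apply Bayes' theorem for P(D|+)
P(D|+) = P(+|D)P(D) / P(+)
       = 0.03975900 / 0.12698202
       = 0.3131


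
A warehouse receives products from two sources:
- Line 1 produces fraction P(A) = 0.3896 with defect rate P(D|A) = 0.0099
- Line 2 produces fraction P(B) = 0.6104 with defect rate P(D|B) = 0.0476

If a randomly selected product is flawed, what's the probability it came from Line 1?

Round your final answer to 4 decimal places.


Let A = from Line 1, D = flawed

Given:
- P(A) = 0.3896, P(B) = 0.6104
- P(D|A) = 0.0099, P(D|B) = 0.0476

Step 1: Find P(D)
P(D) = P(D|A)P(A) + P(D|B)P(B)
     = 0.0099 × 0.3896 + 0.0476 × 0.6104
     = 0.00385704 + 0.02905504
     = 0.03291208

Step 2: Apply Bayes' theorem
P(A|D) = P(D|A)P(A) / P(D)
       = 0.00385704 / 0.03291208
       = 0.1172


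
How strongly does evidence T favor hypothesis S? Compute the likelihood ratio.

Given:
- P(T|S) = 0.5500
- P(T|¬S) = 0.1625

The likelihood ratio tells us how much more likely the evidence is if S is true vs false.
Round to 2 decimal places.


Likelihood Ratio (LR) = P(T|S) / P(T|¬S)

LR = 0.5500 / 0.1625
   = 3.38

The evidence is 3.38 times more likely if S is true than if S is false.
Since LR > 1, the evidence supports S over ¬S.


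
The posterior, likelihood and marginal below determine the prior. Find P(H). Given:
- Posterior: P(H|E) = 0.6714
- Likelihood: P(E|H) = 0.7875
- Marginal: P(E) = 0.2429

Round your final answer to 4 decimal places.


From Bayes' theorem: P(H|E) = P(E|H) × P(H) / P(E)

Rearranging for P(H):
P(H) = P(H|E) × P(E) / P(E|H)
     = 0.6714 × 0.2429 / 0.7875
     = 0.16308306 / 0.7875
     = 0.2071


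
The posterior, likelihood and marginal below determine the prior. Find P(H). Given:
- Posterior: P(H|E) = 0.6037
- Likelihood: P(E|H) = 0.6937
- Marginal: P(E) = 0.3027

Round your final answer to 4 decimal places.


From Bayes' theorem: P(H|E) = P(E|H) × P(H) / P(E)

Rearranging for P(H):
P(H) = P(H|E) × P(E) / P(E|H)
     = 0.6037 × 0.3027 / 0.6937
     = 0.18273999 / 0.6937
     = 0.2634


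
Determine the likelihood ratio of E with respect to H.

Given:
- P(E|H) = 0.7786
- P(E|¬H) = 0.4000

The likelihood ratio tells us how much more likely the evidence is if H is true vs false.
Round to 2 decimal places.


Likelihood Ratio (LR) = P(E|H) / P(E|¬H)

LR = 0.7786 / 0.4000
   = 1.95

The evidence is 1.95 times more likely if H is true than if H is false.
Because LR exceeds 1, E is evidence for H.


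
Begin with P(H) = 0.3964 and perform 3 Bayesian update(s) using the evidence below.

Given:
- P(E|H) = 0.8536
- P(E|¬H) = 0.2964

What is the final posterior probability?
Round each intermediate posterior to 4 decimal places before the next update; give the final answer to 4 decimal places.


Sequential Bayesian updating:

Initial prior: P(H) = 0.3964

Update 1:
  P(E) = 0.8536 × 0.3964 + 0.2964 × 0.6036 = 0.33836704 + 0.17890704 = 0.51727408
  P(H|E) = 0.33836704 / 0.51727408 = 0.6541

Update 2:
  P(E) = 0.8536 × 0.6541 + 0.2964 × 0.3459 = 0.55833976 + 0.10252476 = 0.66086452
  P(H|E) = 0.55833976 / 0.66086452 = 0.8449

Update 3:
  P(E) = 0.8536 × 0.8449 + 0.2964 × 0.1551 = 0.72120664 + 0.04597164 = 0.76717828
  P(H|E) = 0.72120664 / 0.76717828 = 0.9401

Final posterior: 0.9401


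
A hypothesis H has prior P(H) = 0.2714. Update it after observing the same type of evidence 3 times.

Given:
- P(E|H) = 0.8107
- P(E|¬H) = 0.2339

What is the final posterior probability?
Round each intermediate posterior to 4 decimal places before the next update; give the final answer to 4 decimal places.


Sequential Bayesian updating:

Initial prior: P(H) = 0.2714

Update 1:
  P(E) = 0.8107 × 0.2714 + 0.2339 × 0.7286 = 0.22002398 + 0.17041954 = 0.39044352
  P(H|E) = 0.22002398 / 0.39044352 = 0.5635

Update 2:
  P(E) = 0.8107 × 0.5635 + 0.2339 × 0.4365 = 0.45682945 + 0.10209735 = 0.55892680
  P(H|E) = 0.45682945 / 0.55892680 = 0.8173

Update 3:
  P(E) = 0.8107 × 0.8173 + 0.2339 × 0.1827 = 0.66258511 + 0.04273353 = 0.70531864
  P(H|E) = 0.66258511 / 0.70531864 = 0.9394

Final posterior: 0.9394


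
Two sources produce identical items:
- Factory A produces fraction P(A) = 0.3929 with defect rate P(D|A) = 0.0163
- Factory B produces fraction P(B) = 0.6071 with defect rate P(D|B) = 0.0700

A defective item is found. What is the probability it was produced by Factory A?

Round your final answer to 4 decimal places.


Let A = from Factory A, D = defective

Given:
- P(A) = 0.3929, P(B) = 0.6071
- P(D|A) = 0.0163, P(D|B) = 0.0700

Step 1: Find P(D)
P(D) = P(D|A)P(A) + P(D|B)P(B)
     = 0.0163 × 0.3929 + 0.0700 × 0.6071
     = 0.00640427 + 0.04249700
     = 0.04890127

Step 2: Apply Bayes' theorem
P(A|D) = P(D|A)P(A) / P(D)
       = 0.00640427 / 0.04890127
       = 0.1310


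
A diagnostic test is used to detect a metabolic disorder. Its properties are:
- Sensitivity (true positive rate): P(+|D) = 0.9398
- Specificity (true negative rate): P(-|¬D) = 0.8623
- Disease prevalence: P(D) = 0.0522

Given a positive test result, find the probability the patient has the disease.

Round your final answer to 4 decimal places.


Let D = has disease, + = positive test

Given:
- P(D) = 0.0522 (prevalence)
- P(+|D) = 0.9398 (sensitivity)
- P(-|¬D) = 0.8623 (specificity)
- P(+|¬D) = 0.1377 (false positive rate = 1 - specificity)

Step 1: Find P(+)
P(+) = P(+|D)P(D) + P(+|¬D)P(¬D)
     = 0.9398 × 0.0522 + 0.1377 × 0.9478
     = 0.04905756 + 0.13051206
     = 0.17956962

Step 2: Apply Bayes' theorem for P(D|+)
P(D|+) = P(+|D)P(D) / P(+)
       = 0.04905756 / 0.17956962
       = 0.2732


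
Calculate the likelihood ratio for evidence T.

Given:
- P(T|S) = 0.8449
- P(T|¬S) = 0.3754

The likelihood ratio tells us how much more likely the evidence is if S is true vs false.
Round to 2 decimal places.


Likelihood Ratio (LR) = P(T|S) / P(T|¬S)

LR = 0.8449 / 0.3754
   = 2.25

The evidence is 2.25 times more likely if S is true than if S is false.
Because LR exceeds 1, T is evidence for S.


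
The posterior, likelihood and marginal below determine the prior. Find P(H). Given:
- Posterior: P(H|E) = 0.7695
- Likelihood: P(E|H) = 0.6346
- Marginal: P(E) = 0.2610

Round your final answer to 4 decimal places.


From Bayes' theorem: P(H|E) = P(E|H) × P(H) / P(E)

Rearranging for P(H):
P(H) = P(H|E) × P(E) / P(E|H)
     = 0.7695 × 0.2610 / 0.6346
     = 0.20083950 / 0.6346
     = 0.3165


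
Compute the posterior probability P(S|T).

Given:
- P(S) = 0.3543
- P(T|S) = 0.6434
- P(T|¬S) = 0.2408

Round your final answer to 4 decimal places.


Bayes' theorem: P(S|T) = P(T|S) × P(S) / P(T)

Step 1: Calculate P(T) using law of total probability
P(T) = P(T|S)P(S) + P(T|¬S)P(¬S)
     = 0.6434 × 0.3543 + 0.2408 × 0.6457
     = 0.22795662 + 0.15548456
     = 0.38344118

Step 2: Apply Bayes' theorem
P(S|T) = P(T|S) × P(S) / P(T)
       = 0.22795662 / 0.38344118
       = 0.5945


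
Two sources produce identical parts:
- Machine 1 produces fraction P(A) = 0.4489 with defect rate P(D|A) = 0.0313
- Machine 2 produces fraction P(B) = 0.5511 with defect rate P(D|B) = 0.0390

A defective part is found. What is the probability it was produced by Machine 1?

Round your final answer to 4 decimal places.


Let A = from Machine 1, D = defective

Given:
- P(A) = 0.4489, P(B) = 0.5511
- P(D|A) = 0.0313, P(D|B) = 0.0390

Step 1: Find P(D)
P(D) = P(D|A)P(A) + P(D|B)P(B)
     = 0.0313 × 0.4489 + 0.0390 × 0.5511
     = 0.01405057 + 0.02149290
     = 0.03554347

Step 2: Apply Bayes' theorem
P(A|D) = P(D|A)P(A) / P(D)
       = 0.01405057 / 0.03554347
       = 0.3953


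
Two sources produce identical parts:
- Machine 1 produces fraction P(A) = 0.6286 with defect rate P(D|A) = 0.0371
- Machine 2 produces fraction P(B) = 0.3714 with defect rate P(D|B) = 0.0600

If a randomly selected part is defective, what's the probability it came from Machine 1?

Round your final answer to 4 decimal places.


Let A = from Machine 1, D = defective

Given:
- P(A) = 0.6286, P(B) = 0.3714
- P(D|A) = 0.0371, P(D|B) = 0.0600

Step 1: Find P(D)
P(D) = P(D|A)P(A) + P(D|B)P(B)
     = 0.0371 × 0.6286 + 0.0600 × 0.3714
     = 0.02332106 + 0.02228400
     = 0.04560506

Step 2: Apply Bayes' theorem
P(A|D) = P(D|A)P(A) / P(D)
       = 0.02332106 / 0.04560506
       = 0.5114


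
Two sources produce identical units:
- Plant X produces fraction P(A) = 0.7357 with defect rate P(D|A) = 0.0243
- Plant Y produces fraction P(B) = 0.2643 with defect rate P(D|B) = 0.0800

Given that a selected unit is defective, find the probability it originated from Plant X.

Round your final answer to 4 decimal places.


Let A = from Plant X, D = defective

Given:
- P(A) = 0.7357, P(B) = 0.2643
- P(D|A) = 0.0243, P(D|B) = 0.0800

Step 1: Find P(D)
P(D) = P(D|A)P(A) + P(D|B)P(B)
     = 0.0243 × 0.7357 + 0.0800 × 0.2643
     = 0.01787751 + 0.02114400
     = 0.03902151

Step 2: Apply Bayes' theorem
P(A|D) = P(D|A)P(A) / P(D)
       = 0.01787751 / 0.03902151
       = 0.4581


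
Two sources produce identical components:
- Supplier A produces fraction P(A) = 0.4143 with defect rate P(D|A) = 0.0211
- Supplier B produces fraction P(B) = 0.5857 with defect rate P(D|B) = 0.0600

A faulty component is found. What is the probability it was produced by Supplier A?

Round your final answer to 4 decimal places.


Let A = from Supplier A, D = faulty

Given:
- P(A) = 0.4143, P(B) = 0.5857
- P(D|A) = 0.0211, P(D|B) = 0.0600

Step 1: Find P(D)
P(D) = P(D|A)P(A) + P(D|B)P(B)
     = 0.0211 × 0.4143 + 0.0600 × 0.5857
     = 0.00874173 + 0.03514200
     = 0.04388373

Step 2: Apply Bayes' theorem
P(A|D) = P(D|A)P(A) / P(D)
       = 0.00874173 / 0.04388373
       = 0.1992


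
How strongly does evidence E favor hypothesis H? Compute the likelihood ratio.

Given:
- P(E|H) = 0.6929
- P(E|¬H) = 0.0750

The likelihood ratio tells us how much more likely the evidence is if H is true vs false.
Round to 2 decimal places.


Likelihood Ratio (LR) = P(E|H) / P(E|¬H)

LR = 0.6929 / 0.0750
   = 9.24

The evidence is 9.24 times more likely if H is true than if H is false.
Because LR exceeds 1, E is evidence for H.


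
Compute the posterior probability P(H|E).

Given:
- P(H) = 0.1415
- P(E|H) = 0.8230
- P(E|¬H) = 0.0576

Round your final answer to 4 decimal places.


Bayes' theorem: P(H|E) = P(E|H) × P(H) / P(E)

Step 1: Calculate P(E) using law of total probability
P(E) = P(E|H)P(H) + P(E|¬H)P(¬H)
     = 0.8230 × 0.1415 + 0.0576 × 0.8585
     = 0.11645450 + 0.04944960
     = 0.16590410

Step 2: Apply Bayes' theorem
P(H|E) = P(E|H) × P(H) / P(E)
       = 0.11645450 / 0.16590410
       = 0.7019


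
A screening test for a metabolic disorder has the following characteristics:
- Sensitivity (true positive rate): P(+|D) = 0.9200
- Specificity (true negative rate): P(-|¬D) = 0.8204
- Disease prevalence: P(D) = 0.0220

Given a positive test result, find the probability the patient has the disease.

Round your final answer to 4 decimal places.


Let D = has disease, + = positive test

Given:
- P(D) = 0.0220 (prevalence)
- P(+|D) = 0.9200 (sensitivity)
- P(-|¬D) = 0.8204 (specificity)
- P(+|¬D) = 0.1796 (false positive rate = 1 - specificity)

Step 1: Find P(+)
P(+) = P(+|D)P(D) + P(+|¬D)P(¬D)
     = 0.9200 × 0.0220 + 0.1796 × 0.9780
     = 0.02024000 + 0.17564880
     = 0.19588880

Step 2: Apply Bayes' theorem for P(D|+)
P(D|+) = P(+|D)P(D) / P(+)
       = 0.02024000 / 0.19588880
       = 0.1033


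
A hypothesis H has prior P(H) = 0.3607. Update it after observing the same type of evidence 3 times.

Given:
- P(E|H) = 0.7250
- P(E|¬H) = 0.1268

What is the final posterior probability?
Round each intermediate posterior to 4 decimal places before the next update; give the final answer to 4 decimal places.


Sequential Bayesian updating:

Initial prior: P(H) = 0.3607

Update 1:
  P(E) = 0.7250 × 0.3607 + 0.1268 × 0.6393 = 0.26150750 + 0.08106324 = 0.34257074
  P(H|E) = 0.26150750 / 0.34257074 = 0.7634

Update 2:
  P(E) = 0.7250 × 0.7634 + 0.1268 × 0.2366 = 0.55346500 + 0.03000088 = 0.58346588
  P(H|E) = 0.55346500 / 0.58346588 = 0.9486

Update 3:
  P(E) = 0.7250 × 0.9486 + 0.1268 × 0.0514 = 0.68773500 + 0.00651752 = 0.69425252
  P(H|E) = 0.68773500 / 0.69425252 = 0.9906

Final posterior: 0.9906


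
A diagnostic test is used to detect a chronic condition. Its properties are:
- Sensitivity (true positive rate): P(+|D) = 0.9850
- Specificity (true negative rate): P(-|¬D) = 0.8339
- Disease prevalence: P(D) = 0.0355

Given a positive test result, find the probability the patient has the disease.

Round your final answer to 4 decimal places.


Let D = has disease, + = positive test

Given:
- P(D) = 0.0355 (prevalence)
- P(+|D) = 0.9850 (sensitivity)
- P(-|¬D) = 0.8339 (specificity)
- P(+|¬D) = 0.1661 (false positive rate = 1 - specificity)

Step 1: Find P(+)
P(+) = P(+|D)P(D) + P(+|¬D)P(¬D)
     = 0.9850 × 0.0355 + 0.1661 × 0.9645
     = 0.03496750 + 0.16020345
     = 0.19517095

Step 2: Apply Bayes' theorem for P(D|+)
P(D|+) = P(+|D)P(D) / P(+)
       = 0.03496750 / 0.19517095
       = 0.1792


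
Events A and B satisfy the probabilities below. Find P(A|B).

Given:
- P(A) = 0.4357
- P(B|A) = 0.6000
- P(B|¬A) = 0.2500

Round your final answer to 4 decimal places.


Bayes' theorem: P(A|B) = P(B|A) × P(A) / P(B)

Step 1: Calculate P(B) using law of total probability
P(B) = P(B|A)P(A) + P(B|¬A)P(¬A)
     = 0.6000 × 0.4357 + 0.2500 × 0.5643
     = 0.26142000 + 0.14107500
     = 0.40249500

Step 2: Apply Bayes' theorem
P(A|B) = P(B|A) × P(A) / P(B)
       = 0.26142000 / 0.40249500
       = 0.6495


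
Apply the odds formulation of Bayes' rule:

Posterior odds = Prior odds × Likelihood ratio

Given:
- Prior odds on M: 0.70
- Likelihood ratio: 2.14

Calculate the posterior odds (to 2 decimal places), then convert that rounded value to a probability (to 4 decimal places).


Step 1: Calculate posterior odds
Posterior odds = Prior odds × LR
               = 0.70 × 2.14
               = 1.50

Step 2: Convert to probability
P(M|E) = Posterior odds / (1 + Posterior odds)
       = 1.50 / (1 + 1.50)
       = 1.50 / 2.50
       = 0.6000

The evidence increased P(M) from 0.4118 to 0.6000.


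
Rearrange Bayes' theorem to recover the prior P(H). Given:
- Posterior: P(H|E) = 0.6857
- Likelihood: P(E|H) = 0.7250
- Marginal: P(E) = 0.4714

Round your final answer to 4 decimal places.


From Bayes' theorem: P(H|E) = P(E|H) × P(H) / P(E)

Rearranging for P(H):
P(H) = P(H|E) × P(E) / P(E|H)
     = 0.6857 × 0.4714 / 0.7250
     = 0.32323898 / 0.7250
     = 0.4458


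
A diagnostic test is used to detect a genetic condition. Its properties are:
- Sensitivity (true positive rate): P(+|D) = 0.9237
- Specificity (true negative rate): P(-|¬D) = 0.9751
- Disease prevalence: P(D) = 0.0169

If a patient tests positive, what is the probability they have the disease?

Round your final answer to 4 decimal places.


Let D = has disease, + = positive test

Given:
- P(D) = 0.0169 (prevalence)
- P(+|D) = 0.9237 (sensitivity)
- P(-|¬D) = 0.9751 (specificity)
- P(+|¬D) = 0.0249 (false positive rate = 1 - specificity)

Step 1: Find P(+)
P(+) = P(+|D)P(D) + P(+|¬D)P(¬D)
     = 0.9237 × 0.0169 + 0.0249 × 0.9831
     = 0.01561053 + 0.02447919
     = 0.04008972

Step 2: Apply Bayes' theorem for P(D|+)
P(D|+) = P(+|D)P(D) / P(+)
       = 0.01561053 / 0.04008972
       = 0.3894


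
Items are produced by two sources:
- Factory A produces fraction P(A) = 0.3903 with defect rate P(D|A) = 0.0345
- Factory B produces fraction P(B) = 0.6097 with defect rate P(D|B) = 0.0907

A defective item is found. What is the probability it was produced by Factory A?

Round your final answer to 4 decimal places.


Let A = from Factory A, D = defective

Given:
- P(A) = 0.3903, P(B) = 0.6097
- P(D|A) = 0.0345, P(D|B) = 0.0907

Step 1: Find P(D)
P(D) = P(D|A)P(A) + P(D|B)P(B)
     = 0.0345 × 0.3903 + 0.0907 × 0.6097
     = 0.01346535 + 0.05529979
     = 0.06876514

Step 2: Apply Bayes' theorem
P(A|D) = P(D|A)P(A) / P(D)
       = 0.01346535 / 0.06876514
       = 0.1958


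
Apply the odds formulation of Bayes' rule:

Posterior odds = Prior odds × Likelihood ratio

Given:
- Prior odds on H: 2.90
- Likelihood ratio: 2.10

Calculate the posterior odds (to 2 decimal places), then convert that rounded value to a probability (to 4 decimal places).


Step 1: Calculate posterior odds
Posterior odds = Prior odds × LR
               = 2.90 × 2.10
               = 6.09

Step 2: Convert to probability
P(H|E) = Posterior odds / (1 + Posterior odds)
       = 6.09 / (1 + 6.09)
       = 6.09 / 7.09
       = 0.8590

The evidence increased P(H) from 0.7436 to 0.8590.


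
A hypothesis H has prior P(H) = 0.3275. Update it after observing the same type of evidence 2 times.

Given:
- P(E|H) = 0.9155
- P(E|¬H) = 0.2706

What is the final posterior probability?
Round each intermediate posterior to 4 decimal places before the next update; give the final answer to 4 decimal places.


Sequential Bayesian updating:

Initial prior: P(H) = 0.3275

Update 1:
  P(E) = 0.9155 × 0.3275 + 0.2706 × 0.6725 = 0.29982625 + 0.18197850 = 0.48180475
  P(H|E) = 0.29982625 / 0.48180475 = 0.6223

Update 2:
  P(E) = 0.9155 × 0.6223 + 0.2706 × 0.3777 = 0.56971565 + 0.10220562 = 0.67192127
  P(H|E) = 0.56971565 / 0.67192127 = 0.8479

Final posterior: 0.8479


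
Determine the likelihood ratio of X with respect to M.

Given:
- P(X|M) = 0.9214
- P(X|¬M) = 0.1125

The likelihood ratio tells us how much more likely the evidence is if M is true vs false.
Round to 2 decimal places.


Likelihood Ratio (LR) = P(X|M) / P(X|¬M)

LR = 0.9214 / 0.1125
   = 8.19

The evidence is 8.19 times more likely if M is true than if M is false.
Because LR exceeds 1, X is evidence for M.


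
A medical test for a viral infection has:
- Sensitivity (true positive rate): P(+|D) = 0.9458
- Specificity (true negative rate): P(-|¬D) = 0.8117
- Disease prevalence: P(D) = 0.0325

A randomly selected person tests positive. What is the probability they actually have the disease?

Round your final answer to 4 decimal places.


Let D = has disease, + = positive test

Given:
- P(D) = 0.0325 (prevalence)
- P(+|D) = 0.9458 (sensitivity)
- P(-|¬D) = 0.8117 (specificity)
- P(+|¬D) = 0.1883 (false positive rate = 1 - specificity)

Step 1: Find P(+)
P(+) = P(+|D)P(D) + P(+|¬D)P(¬D)
     = 0.9458 × 0.0325 + 0.1883 × 0.9675
     = 0.03073850 + 0.18218025
     = 0.21291875

Step 2: Apply Bayes' theorem for P(D|+)
P(D|+) = P(+|D)P(D) / P(+)
       = 0.03073850 / 0.21291875
       = 0.1444


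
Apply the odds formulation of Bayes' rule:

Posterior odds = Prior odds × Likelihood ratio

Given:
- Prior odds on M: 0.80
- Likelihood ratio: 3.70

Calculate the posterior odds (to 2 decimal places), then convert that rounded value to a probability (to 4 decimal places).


Step 1: Calculate posterior odds
Posterior odds = Prior odds × LR
               = 0.80 × 3.70
               = 2.96

Step 2: Convert to probability
P(M|E) = Posterior odds / (1 + Posterior odds)
       = 2.96 / (1 + 2.96)
       = 2.96 / 3.96
       = 0.7475

The evidence increased P(M) from 0.4444 to 0.7475.


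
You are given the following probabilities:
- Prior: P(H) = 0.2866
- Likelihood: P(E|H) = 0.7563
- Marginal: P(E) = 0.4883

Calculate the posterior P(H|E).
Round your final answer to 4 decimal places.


Using Bayes' theorem:

P(H|E) = P(E|H) × P(H) / P(E)
       = 0.7563 × 0.2866 / 0.4883
       = 0.21675558 / 0.4883
       = 0.4439

The evidence strengthens our belief in H.
Prior: 0.2866 → Posterior: 0.4439


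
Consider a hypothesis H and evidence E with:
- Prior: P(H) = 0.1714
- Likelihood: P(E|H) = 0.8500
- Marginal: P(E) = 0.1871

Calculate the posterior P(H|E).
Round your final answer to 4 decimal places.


Using Bayes' theorem:

P(H|E) = P(E|H) × P(H) / P(E)
       = 0.8500 × 0.1714 / 0.1871
       = 0.14569000 / 0.1871
       = 0.7787

The evidence strengthens our belief in H.
Prior: 0.1714 → Posterior: 0.7787


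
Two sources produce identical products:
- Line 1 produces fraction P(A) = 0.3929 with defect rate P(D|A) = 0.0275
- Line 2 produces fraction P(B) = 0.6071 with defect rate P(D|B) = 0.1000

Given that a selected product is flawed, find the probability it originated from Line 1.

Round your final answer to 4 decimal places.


Let A = from Line 1, D = flawed

Given:
- P(A) = 0.3929, P(B) = 0.6071
- P(D|A) = 0.0275, P(D|B) = 0.1000

Step 1: Find P(D)
P(D) = P(D|A)P(A) + P(D|B)P(B)
     = 0.0275 × 0.3929 + 0.1000 × 0.6071
     = 0.01080475 + 0.06071000
     = 0.07151475

Step 2: Apply Bayes' theorem
P(A|D) = P(D|A)P(A) / P(D)
       = 0.01080475 / 0.07151475
       = 0.1511


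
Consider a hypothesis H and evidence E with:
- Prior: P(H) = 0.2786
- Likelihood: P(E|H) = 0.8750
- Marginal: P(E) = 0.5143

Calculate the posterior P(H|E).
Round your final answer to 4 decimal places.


Using Bayes' theorem:

P(H|E) = P(E|H) × P(H) / P(E)
       = 0.8750 × 0.2786 / 0.5143
       = 0.24377500 / 0.5143
       = 0.4740

The evidence strengthens our belief in H.
Prior: 0.2786 → Posterior: 0.4740


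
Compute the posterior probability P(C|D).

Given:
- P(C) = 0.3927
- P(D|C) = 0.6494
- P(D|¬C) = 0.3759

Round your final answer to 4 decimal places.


Bayes' theorem: P(C|D) = P(D|C) × P(C) / P(D)

Step 1: Calculate P(D) using law of total probability
P(D) = P(D|C)P(C) + P(D|¬C)P(¬C)
     = 0.6494 × 0.3927 + 0.3759 × 0.6073
     = 0.25501938 + 0.22828407
     = 0.48330345

Step 2: Apply Bayes' theorem
P(C|D) = P(D|C) × P(C) / P(D)
       = 0.25501938 / 0.48330345
       = 0.5277


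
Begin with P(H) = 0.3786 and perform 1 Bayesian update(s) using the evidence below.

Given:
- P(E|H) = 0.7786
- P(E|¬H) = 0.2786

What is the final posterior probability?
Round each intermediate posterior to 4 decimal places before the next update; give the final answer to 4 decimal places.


Sequential Bayesian updating:

Initial prior: P(H) = 0.3786

Update 1:
  P(E) = 0.7786 × 0.3786 + 0.2786 × 0.6214 = 0.29477796 + 0.17312204 = 0.46790000
  P(H|E) = 0.29477796 / 0.46790000 = 0.6300

Final posterior: 0.6300


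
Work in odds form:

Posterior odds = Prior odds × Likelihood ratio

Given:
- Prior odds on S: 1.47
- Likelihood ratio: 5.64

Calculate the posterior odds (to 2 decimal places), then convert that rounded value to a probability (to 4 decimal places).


Step 1: Calculate posterior odds
Posterior odds = Prior odds × LR
               = 1.47 × 5.64
               = 8.29

Step 2: Convert to probability
P(S|E) = Posterior odds / (1 + Posterior odds)
       = 8.29 / (1 + 8.29)
       = 8.29 / 9.29
       = 0.8924

The evidence increased P(S) from 0.5951 to 0.8924.


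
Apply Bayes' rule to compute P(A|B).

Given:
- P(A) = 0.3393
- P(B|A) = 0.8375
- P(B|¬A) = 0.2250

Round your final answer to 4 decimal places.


Bayes' theorem: P(A|B) = P(B|A) × P(A) / P(B)

Step 1: Calculate P(B) using law of total probability
P(B) = P(B|A)P(A) + P(B|¬A)P(¬A)
     = 0.8375 × 0.3393 + 0.2250 × 0.6607
     = 0.28416375 + 0.14865750
     = 0.43282125

Step 2: Apply Bayes' theorem
P(A|B) = P(B|A) × P(A) / P(B)
       = 0.28416375 / 0.43282125
       = 0.6565


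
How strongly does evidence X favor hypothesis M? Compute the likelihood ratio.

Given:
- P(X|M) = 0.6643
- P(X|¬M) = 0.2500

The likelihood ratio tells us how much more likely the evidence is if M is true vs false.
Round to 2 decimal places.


Likelihood Ratio (LR) = P(X|M) / P(X|¬M)

LR = 0.6643 / 0.2500
   = 2.66

The evidence is 2.66 times more likely if M is true than if M is false.
Because LR exceeds 1, X is evidence for M.


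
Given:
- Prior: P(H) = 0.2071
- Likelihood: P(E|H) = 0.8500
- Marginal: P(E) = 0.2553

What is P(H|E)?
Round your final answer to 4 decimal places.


Using Bayes' theorem:

P(H|E) = P(E|H) × P(H) / P(E)
       = 0.8500 × 0.2071 / 0.2553
       = 0.17603500 / 0.2553
       = 0.6895

The evidence strengthens our belief in H.
Prior: 0.2071 → Posterior: 0.6895


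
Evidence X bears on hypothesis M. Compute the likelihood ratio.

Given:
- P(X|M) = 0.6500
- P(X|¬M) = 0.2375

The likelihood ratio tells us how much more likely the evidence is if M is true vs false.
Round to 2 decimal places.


Likelihood Ratio (LR) = P(X|M) / P(X|¬M)

LR = 0.6500 / 0.2375
   = 2.74

The evidence is 2.74 times more likely if M is true than if M is false.
Because LR exceeds 1, X is evidence for M.


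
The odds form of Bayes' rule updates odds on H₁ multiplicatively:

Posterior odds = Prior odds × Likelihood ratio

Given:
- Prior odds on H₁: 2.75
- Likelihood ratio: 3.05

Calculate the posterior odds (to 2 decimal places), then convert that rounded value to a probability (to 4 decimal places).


Step 1: Calculate posterior odds
Posterior odds = Prior odds × LR
               = 2.75 × 3.05
               = 8.39

Step 2: Convert to probability
P(H₁|E) = Posterior odds / (1 + Posterior odds)
       = 8.39 / (1 + 8.39)
       = 8.39 / 9.39
       = 0.8935

The evidence increased P(H₁) from 0.7333 to 0.8935.


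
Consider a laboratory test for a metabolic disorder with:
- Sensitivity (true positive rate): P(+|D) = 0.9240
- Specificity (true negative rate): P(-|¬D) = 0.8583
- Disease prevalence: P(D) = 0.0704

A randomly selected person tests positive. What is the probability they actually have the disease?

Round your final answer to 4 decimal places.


Let D = has disease, + = positive test

Given:
- P(D) = 0.0704 (prevalence)
- P(+|D) = 0.9240 (sensitivity)
- P(-|¬D) = 0.8583 (specificity)
- P(+|¬D) = 0.1417 (false positive rate = 1 - specificity)

Step 1: Find P(+)
P(+) = P(+|D)P(D) + P(+|¬D)P(¬D)
     = 0.9240 × 0.0704 + 0.1417 × 0.9296
     = 0.06504960 + 0.13172432
     = 0.19677392

Step 2: Apply Bayes' theorem for P(D|+)
P(D|+) = P(+|D)P(D) / P(+)
       = 0.06504960 / 0.19677392
       = 0.3306


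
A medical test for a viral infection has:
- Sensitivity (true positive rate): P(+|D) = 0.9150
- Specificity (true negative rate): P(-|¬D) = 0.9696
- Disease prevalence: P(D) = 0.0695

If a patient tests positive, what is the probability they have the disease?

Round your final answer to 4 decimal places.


Let D = has disease, + = positive test

Given:
- P(D) = 0.0695 (prevalence)
- P(+|D) = 0.9150 (sensitivity)
- P(-|¬D) = 0.9696 (specificity)
- P(+|¬D) = 0.0304 (false positive rate = 1 - specificity)

Step 1: Find P(+)
P(+) = P(+|D)P(D) + P(+|¬D)P(¬D)
     = 0.9150 × 0.0695 + 0.0304 × 0.9305
     = 0.06359250 + 0.02828720
     = 0.09187970

Step 2: Apply Bayes' theorem for P(D|+)
P(D|+) = P(+|D)P(D) / P(+)
       = 0.06359250 / 0.09187970
       = 0.6921


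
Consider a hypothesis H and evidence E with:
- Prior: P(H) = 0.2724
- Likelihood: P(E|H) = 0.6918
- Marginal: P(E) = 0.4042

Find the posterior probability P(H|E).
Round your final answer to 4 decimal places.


Using Bayes' theorem:

P(H|E) = P(E|H) × P(H) / P(E)
       = 0.6918 × 0.2724 / 0.4042
       = 0.18844632 / 0.4042
       = 0.4662

The evidence strengthens our belief in H.
Prior: 0.2724 → Posterior: 0.4662


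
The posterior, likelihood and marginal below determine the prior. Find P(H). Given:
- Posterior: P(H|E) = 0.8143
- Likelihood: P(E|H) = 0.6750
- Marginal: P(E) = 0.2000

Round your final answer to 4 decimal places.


From Bayes' theorem: P(H|E) = P(E|H) × P(H) / P(E)

Rearranging for P(H):
P(H) = P(H|E) × P(E) / P(E|H)
     = 0.8143 × 0.2000 / 0.6750
     = 0.16286000 / 0.6750
     = 0.2413


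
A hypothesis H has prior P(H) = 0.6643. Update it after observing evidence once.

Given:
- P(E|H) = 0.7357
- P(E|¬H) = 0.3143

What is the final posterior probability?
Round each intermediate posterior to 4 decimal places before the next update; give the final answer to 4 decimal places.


Sequential Bayesian updating:

Initial prior: P(H) = 0.6643

Update 1:
  P(E) = 0.7357 × 0.6643 + 0.3143 × 0.3357 = 0.48872551 + 0.10551051 = 0.59423602
  P(H|E) = 0.48872551 / 0.59423602 = 0.8224

Final posterior: 0.8224


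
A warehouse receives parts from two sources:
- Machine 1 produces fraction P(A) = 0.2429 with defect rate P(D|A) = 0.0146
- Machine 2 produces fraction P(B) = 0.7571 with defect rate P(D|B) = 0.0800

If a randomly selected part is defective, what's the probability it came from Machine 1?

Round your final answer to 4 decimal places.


Let A = from Machine 1, D = defective

Given:
- P(A) = 0.2429, P(B) = 0.7571
- P(D|A) = 0.0146, P(D|B) = 0.0800

Step 1: Find P(D)
P(D) = P(D|A)P(A) + P(D|B)P(B)
     = 0.0146 × 0.2429 + 0.0800 × 0.7571
     = 0.00354634 + 0.06056800
     = 0.06411434

Step 2: Apply Bayes' theorem
P(A|D) = P(D|A)P(A) / P(D)
       = 0.00354634 / 0.06411434
       = 0.0553


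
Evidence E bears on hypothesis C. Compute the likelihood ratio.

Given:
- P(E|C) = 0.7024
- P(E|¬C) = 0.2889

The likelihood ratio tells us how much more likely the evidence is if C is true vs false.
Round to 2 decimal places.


Likelihood Ratio (LR) = P(E|C) / P(E|¬C)

LR = 0.7024 / 0.2889
   = 2.43

The evidence is 2.43 times more likely if C is true than if C is false.
Since LR > 1, the evidence supports C over ¬C.


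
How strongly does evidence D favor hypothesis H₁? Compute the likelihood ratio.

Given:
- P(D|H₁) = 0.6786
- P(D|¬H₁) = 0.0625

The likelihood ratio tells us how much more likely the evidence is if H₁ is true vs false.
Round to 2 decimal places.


Likelihood Ratio (LR) = P(D|H₁) / P(D|¬H₁)

LR = 0.6786 / 0.0625
   = 10.86

The evidence is 10.86 times more likely if H₁ is true than if H₁ is false.
Since LR > 1, the evidence supports H₁ over ¬H₁.


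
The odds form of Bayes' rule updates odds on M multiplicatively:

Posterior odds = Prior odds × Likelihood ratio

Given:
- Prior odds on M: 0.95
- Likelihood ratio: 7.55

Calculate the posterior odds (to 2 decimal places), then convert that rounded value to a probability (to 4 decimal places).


Step 1: Calculate posterior odds
Posterior odds = Prior odds × LR
               = 0.95 × 7.55
               = 7.17

Step 2: Convert to probability
P(M|E) = Posterior odds / (1 + Posterior odds)
       = 7.17 / (1 + 7.17)
       = 7.17 / 8.17
       = 0.8776

The evidence increased P(M) from 0.4872 to 0.8776.


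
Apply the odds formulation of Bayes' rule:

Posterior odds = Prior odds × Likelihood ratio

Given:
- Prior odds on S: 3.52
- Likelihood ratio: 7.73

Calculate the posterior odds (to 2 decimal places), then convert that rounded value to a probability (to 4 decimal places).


Step 1: Calculate posterior odds
Posterior odds = Prior odds × LR
               = 3.52 × 7.73
               = 27.21

Step 2: Convert to probability
P(S|E) = Posterior odds / (1 + Posterior odds)
       = 27.21 / (1 + 27.21)
       = 27.21 / 28.21
       = 0.9646

The evidence increased P(S) from 0.7788 to 0.9646.


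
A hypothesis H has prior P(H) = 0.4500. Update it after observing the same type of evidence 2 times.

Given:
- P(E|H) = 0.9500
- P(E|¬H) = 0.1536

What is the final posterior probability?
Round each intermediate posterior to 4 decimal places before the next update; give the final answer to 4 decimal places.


Sequential Bayesian updating:

Initial prior: P(H) = 0.4500

Update 1:
  P(E) = 0.9500 × 0.4500 + 0.1536 × 0.5500 = 0.42750000 + 0.08448000 = 0.51198000
  P(H|E) = 0.42750000 / 0.51198000 = 0.8350

Update 2:
  P(E) = 0.9500 × 0.8350 + 0.1536 × 0.1650 = 0.79325000 + 0.02534400 = 0.81859400
  P(H|E) = 0.79325000 / 0.81859400 = 0.9690

Final posterior: 0.9690


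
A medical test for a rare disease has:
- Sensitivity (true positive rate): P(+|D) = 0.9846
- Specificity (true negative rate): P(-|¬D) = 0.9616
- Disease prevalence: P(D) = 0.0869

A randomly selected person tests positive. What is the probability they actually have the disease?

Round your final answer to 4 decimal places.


Let D = has disease, + = positive test

Given:
- P(D) = 0.0869 (prevalence)
- P(+|D) = 0.9846 (sensitivity)
- P(-|¬D) = 0.9616 (specificity)
- P(+|¬D) = 0.0384 (false positive rate = 1 - specificity)

Step 1: Find P(+)
P(+) = P(+|D)P(D) + P(+|¬D)P(¬D)
     = 0.9846 × 0.0869 + 0.0384 × 0.9131
     = 0.08556174 + 0.03506304
     = 0.12062478

Step 2: Apply Bayes' theorem for P(D|+)
P(D|+) = P(+|D)P(D) / P(+)
       = 0.08556174 / 0.12062478
       = 0.7093
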